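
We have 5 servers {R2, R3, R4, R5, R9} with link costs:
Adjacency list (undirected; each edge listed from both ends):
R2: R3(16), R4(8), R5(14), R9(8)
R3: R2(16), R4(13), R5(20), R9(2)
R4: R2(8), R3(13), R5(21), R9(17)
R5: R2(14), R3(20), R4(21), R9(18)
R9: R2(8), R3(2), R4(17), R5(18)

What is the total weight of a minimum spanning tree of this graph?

Prim, starting at R9.
Step 1: cheapest edge leaving the tree is R3—R9 (2); add R3.
Step 2: cheapest edge leaving the tree is R2—R9 (8); add R2.
Step 3: cheapest edge leaving the tree is R2—R4 (8); add R4.
Step 4: cheapest edge leaving the tree is R2—R5 (14); add R5.
MST edges: R3—R9, R2—R9, R2—R4, R2—R5; total weight 2+8+8+14 = 32.

32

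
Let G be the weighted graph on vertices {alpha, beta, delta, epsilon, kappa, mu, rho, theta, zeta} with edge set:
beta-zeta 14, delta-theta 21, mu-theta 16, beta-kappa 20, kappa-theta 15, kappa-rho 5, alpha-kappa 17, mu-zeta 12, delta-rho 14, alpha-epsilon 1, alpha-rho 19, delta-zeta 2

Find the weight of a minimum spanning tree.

80

Kruskal's algorithm — process edges by increasing weight (ties by edge label):
alpha-epsilon (1): add — endpoints in different components.
delta-zeta (2): add — endpoints in different components.
kappa-rho (5): add — endpoints in different components.
mu-zeta (12): add — endpoints in different components.
beta-zeta (14): add — endpoints in different components.
delta-rho (14): add — endpoints in different components.
kappa-theta (15): add — endpoints in different components.
mu-theta (16): skip — theta and mu already connected.
alpha-kappa (17): add — endpoints in different components.
MST edges: alpha-epsilon, delta-zeta, kappa-rho, mu-zeta, beta-zeta, delta-rho, kappa-theta, alpha-kappa; total weight 1+2+5+12+14+14+15+17 = 80.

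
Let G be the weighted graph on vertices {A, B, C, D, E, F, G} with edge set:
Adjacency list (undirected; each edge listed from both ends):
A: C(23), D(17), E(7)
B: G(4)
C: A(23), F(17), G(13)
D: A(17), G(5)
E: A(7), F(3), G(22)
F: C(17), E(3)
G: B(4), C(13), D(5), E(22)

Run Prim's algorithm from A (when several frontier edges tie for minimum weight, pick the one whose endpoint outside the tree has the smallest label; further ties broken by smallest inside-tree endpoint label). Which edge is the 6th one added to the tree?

Grow the tree from A using Prim:
Step 1: cheapest edge leaving the tree is A—E (7); add E.
Step 2: cheapest edge leaving the tree is E—F (3); add F.
Step 3: cheapest edge leaving the tree is C—F (17); add C.
Step 4: cheapest edge leaving the tree is C—G (13); add G.
Step 5: cheapest edge leaving the tree is B—G (4); add B.
Step 6: cheapest edge leaving the tree is D—G (5); add D.
The 6th edge added is D—G.

D-G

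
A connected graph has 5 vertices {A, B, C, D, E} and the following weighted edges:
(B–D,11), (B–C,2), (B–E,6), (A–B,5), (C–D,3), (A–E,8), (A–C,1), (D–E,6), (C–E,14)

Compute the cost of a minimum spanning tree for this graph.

Sort edges by weight, then run Kruskal:
A–C (1): add. Components now {A,C} {B} {D} {E}
B–C (2): add. Components now {A,B,C} {D} {E}
C–D (3): add. Components now {A,B,C,D} {E}
A–B (5): skip — A and B already connected.
B–E (6): add. Components now {A,B,C,D,E}
MST edges: A–C, B–C, C–D, B–E; total weight 1+2+3+6 = 12.

12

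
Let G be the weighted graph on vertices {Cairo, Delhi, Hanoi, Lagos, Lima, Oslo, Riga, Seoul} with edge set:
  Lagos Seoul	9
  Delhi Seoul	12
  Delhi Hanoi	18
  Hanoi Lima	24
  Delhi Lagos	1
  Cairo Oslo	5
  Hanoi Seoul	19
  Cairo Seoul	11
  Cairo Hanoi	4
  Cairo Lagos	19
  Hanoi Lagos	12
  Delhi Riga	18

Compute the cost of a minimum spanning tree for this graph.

Kruskal: consider edges lightest-first.
Delhi Lagos (1): add — endpoints in different components.
Cairo Hanoi (4): add — endpoints in different components.
Cairo Oslo (5): add — endpoints in different components.
Lagos Seoul (9): add — endpoints in different components.
Cairo Seoul (11): add — endpoints in different components.
Delhi Seoul (12): skip — Delhi and Seoul already connected.
Hanoi Lagos (12): skip — Hanoi and Lagos already connected.
Delhi Hanoi (18): skip — Delhi and Hanoi already connected.
Delhi Riga (18): add — endpoints in different components.
Cairo Lagos (19): skip — Cairo and Lagos already connected.
Hanoi Seoul (19): skip — Hanoi and Seoul already connected.
Hanoi Lima (24): add — endpoints in different components.
MST edges: Delhi Lagos, Cairo Hanoi, Cairo Oslo, Lagos Seoul, Cairo Seoul, Delhi Riga, Hanoi Lima; total weight 1+4+5+9+11+18+24 = 72.

72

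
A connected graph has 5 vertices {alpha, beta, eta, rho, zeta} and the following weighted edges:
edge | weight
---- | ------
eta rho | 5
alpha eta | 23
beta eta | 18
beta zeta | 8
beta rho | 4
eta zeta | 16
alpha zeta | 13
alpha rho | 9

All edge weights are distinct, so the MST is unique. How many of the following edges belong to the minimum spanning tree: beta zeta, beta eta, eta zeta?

Sort edges by weight, then run Kruskal:
beta rho (4): add. Components now {beta,rho} {alpha} {zeta} {eta}
eta rho (5): add. Components now {beta,eta,rho} {alpha} {zeta}
beta zeta (8): add. Components now {beta,eta,rho,zeta} {alpha}
alpha rho (9): add. Components now {alpha,beta,eta,rho,zeta}
MST edge set: {beta rho, eta rho, beta zeta, alpha rho}.
Of the listed edges, {beta zeta} are in the MST → 1.

1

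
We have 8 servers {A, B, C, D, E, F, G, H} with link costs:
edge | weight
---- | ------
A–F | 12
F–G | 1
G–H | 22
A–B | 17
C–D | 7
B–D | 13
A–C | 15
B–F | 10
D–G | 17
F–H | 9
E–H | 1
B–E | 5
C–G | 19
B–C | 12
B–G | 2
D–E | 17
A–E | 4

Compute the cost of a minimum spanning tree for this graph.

32

Grow the tree from G using Prim:
Step 1: cheapest edge leaving the tree is F–G (1); add F.
Step 2: cheapest edge leaving the tree is B–G (2); add B.
Step 3: cheapest edge leaving the tree is B–E (5); add E.
Step 4: cheapest edge leaving the tree is E–H (1); add H.
Step 5: cheapest edge leaving the tree is A–E (4); add A.
Step 6: cheapest edge leaving the tree is B–C (12); add C.
Step 7: cheapest edge leaving the tree is C–D (7); add D.
MST edges: F–G, B–G, B–E, E–H, A–E, B–C, C–D; total weight 1+2+5+1+4+12+7 = 32.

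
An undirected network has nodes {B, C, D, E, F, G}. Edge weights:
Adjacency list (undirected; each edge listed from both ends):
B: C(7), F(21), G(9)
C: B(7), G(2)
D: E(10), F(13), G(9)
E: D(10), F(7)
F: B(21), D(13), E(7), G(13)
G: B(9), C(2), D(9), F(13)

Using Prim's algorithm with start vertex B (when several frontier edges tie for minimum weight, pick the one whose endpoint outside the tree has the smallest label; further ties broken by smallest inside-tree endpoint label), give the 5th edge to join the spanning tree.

E-F

Grow the tree from B using Prim:
Step 1: cheapest edge leaving the tree is B–C (7); add C.
Step 2: cheapest edge leaving the tree is C–G (2); add G.
Step 3: cheapest edge leaving the tree is D–G (9); add D.
Step 4: cheapest edge leaving the tree is D–E (10); add E.
Step 5: cheapest edge leaving the tree is E–F (7); add F.
The 5th edge added is E–F.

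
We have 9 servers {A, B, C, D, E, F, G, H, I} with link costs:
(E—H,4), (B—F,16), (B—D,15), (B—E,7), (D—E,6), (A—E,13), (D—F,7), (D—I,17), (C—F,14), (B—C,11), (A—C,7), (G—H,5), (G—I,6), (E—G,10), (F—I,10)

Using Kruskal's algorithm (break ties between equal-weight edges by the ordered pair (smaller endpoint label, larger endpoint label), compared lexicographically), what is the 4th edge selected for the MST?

G-I

Sort edges by weight, then run Kruskal:
E—H (4): add — endpoints in different components.
G—H (5): add — endpoints in different components.
D—E (6): add — endpoints in different components.
G—I (6): add — endpoints in different components.
A—C (7): add — endpoints in different components.
B—E (7): add — endpoints in different components.
D—F (7): add — endpoints in different components.
E—G (10): skip — E and G already connected.
F—I (10): skip — F and I already connected.
B—C (11): add — endpoints in different components.
The 4th edge added is G—I.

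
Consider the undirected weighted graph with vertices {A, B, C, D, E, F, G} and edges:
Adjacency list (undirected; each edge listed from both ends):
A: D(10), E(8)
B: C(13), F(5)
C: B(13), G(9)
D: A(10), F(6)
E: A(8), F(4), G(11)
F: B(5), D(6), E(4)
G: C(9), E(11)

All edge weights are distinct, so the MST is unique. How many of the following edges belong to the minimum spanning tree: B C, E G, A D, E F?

Kruskal's algorithm — process edges by increasing weight (ties by edge label):
E F (4): add. Components now {A} {B} {C} {D} {E,F} {G}
B F (5): add. Components now {A} {B,E,F} {C} {D} {G}
D F (6): add. Components now {A} {B,D,E,F} {C} {G}
A E (8): add. Components now {A,B,D,E,F} {C} {G}
C G (9): add. Components now {A,B,D,E,F} {C,G}
A D (10): skip — A and D already connected.
E G (11): add. Components now {A,B,C,D,E,F,G}
MST edge set: {E F, B F, D F, A E, C G, E G}.
Of the listed edges, {E G, E F} are in the MST → 2.

2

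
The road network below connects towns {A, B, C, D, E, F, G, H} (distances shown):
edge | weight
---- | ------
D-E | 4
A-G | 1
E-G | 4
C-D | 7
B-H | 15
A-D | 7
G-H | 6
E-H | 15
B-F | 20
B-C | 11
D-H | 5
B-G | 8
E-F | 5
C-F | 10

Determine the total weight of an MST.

34

Kruskal: consider edges lightest-first.
A-G (1): add — endpoints in different components.
D-E (4): add — endpoints in different components.
E-G (4): add — endpoints in different components.
D-H (5): add — endpoints in different components.
E-F (5): add — endpoints in different components.
G-H (6): skip — G and H already connected.
A-D (7): skip — A and D already connected.
C-D (7): add — endpoints in different components.
B-G (8): add — endpoints in different components.
MST edges: A-G, D-E, E-G, D-H, E-F, C-D, B-G; total weight 1+4+4+5+5+7+8 = 34.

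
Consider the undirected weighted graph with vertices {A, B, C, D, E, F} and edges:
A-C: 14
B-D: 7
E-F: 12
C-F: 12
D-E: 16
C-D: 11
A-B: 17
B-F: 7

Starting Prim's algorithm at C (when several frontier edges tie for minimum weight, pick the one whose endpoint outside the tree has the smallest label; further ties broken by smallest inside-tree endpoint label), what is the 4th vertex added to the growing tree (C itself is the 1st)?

F

Grow the tree from C using Prim:
Step 1: frontier [C-D 11, C-F 12, A-C 14] → take C-D (11); add D.
Step 2: frontier [C-F 12, A-C 14, B-D 7, D-E 16] → take B-D (7); add B.
Step 3: frontier [B-F 7, A-B 17, C-F 12, A-C 14, D-E 16] → take B-F (7); add F.
Step 4: frontier [A-B 17, A-C 14, D-E 16, E-F 12] → take E-F (12); add E.
Step 5: frontier [A-B 17, A-C 14] → take A-C (14); add A.
Vertex order: C, D, B, F, E, A. The 4th vertex is F.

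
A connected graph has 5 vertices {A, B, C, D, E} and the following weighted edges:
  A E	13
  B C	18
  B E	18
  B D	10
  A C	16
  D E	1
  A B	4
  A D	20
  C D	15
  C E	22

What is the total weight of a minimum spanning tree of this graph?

Grow the tree from A using Prim:
Step 1: cheapest edge leaving the tree is A B (4); add B.
Step 2: cheapest edge leaving the tree is B D (10); add D.
Step 3: cheapest edge leaving the tree is D E (1); add E.
Step 4: cheapest edge leaving the tree is C D (15); add C.
MST edges: A B, B D, D E, C D; total weight 4+10+1+15 = 30.

30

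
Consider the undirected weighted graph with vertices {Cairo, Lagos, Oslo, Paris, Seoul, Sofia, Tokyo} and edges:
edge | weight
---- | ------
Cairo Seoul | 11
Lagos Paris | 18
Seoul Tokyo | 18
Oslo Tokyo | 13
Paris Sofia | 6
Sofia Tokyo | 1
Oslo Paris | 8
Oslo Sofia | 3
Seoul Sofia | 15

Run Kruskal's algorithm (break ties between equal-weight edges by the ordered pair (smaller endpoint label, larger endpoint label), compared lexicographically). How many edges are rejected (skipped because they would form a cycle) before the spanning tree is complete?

Kruskal's algorithm — process edges by increasing weight (ties by edge label):
Sofia Tokyo (1): add. Components now {Cairo} {Oslo} {Lagos} {Paris} {Seoul} {Sofia,Tokyo}
Oslo Sofia (3): add. Components now {Cairo} {Oslo,Sofia,Tokyo} {Lagos} {Paris} {Seoul}
Paris Sofia (6): add. Components now {Cairo} {Oslo,Paris,Sofia,Tokyo} {Lagos} {Seoul}
Oslo Paris (8): skip — Oslo and Paris already connected.
Cairo Seoul (11): add. Components now {Cairo,Seoul} {Oslo,Paris,Sofia,Tokyo} {Lagos}
Oslo Tokyo (13): skip — Oslo and Tokyo already connected.
Seoul Sofia (15): add. Components now {Cairo,Oslo,Paris,Seoul,Sofia,Tokyo} {Lagos}
Lagos Paris (18): add. Components now {Cairo,Lagos,Oslo,Paris,Seoul,Sofia,Tokyo}
Edges rejected before the tree was complete: 2.

2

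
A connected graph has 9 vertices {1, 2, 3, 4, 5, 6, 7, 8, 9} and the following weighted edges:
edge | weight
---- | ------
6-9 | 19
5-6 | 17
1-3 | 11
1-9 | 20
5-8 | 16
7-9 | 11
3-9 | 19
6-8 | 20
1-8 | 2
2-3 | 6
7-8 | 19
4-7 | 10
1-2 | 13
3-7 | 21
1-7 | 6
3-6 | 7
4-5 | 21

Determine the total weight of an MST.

Grow the tree from 2 using Prim:
Step 1: cheapest edge leaving the tree is 2-3 (6); add 3.
Step 2: cheapest edge leaving the tree is 3-6 (7); add 6.
Step 3: cheapest edge leaving the tree is 1-3 (11); add 1.
Step 4: cheapest edge leaving the tree is 1-8 (2); add 8.
Step 5: cheapest edge leaving the tree is 1-7 (6); add 7.
Step 6: cheapest edge leaving the tree is 4-7 (10); add 4.
Step 7: cheapest edge leaving the tree is 7-9 (11); add 9.
Step 8: cheapest edge leaving the tree is 5-8 (16); add 5.
MST edges: 2-3, 3-6, 1-3, 1-8, 1-7, 4-7, 7-9, 5-8; total weight 6+7+11+2+6+10+11+16 = 69.

69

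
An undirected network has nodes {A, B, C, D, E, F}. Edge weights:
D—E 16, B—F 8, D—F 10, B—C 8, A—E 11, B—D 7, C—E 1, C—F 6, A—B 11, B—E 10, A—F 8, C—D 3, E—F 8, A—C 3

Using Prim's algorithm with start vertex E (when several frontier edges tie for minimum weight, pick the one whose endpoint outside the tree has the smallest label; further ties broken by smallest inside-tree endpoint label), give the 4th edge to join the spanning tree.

Grow the tree from E using Prim:
Step 1: frontier [C—E 1, E—F 8, B—E 10, A—E 11, D—E 16] → take C—E (1); add C.
Step 2: frontier [A—C 3, C—D 3, C—F 6, B—C 8, E—F 8, B—E 10, A—E 11, D—E 16] → take A—C (3); add A.
Step 3: frontier [A—F 8, A—B 11, C—D 3, C—F 6, B—C 8, E—F 8, B—E 10, D—E 16] → take C—D (3); add D.
Step 4: frontier [A—F 8, A—B 11, C—F 6, B—C 8, B—D 7, D—F 10, E—F 8, B—E 10] → take C—F (6); add F.
Step 5: frontier [A—B 11, B—C 8, B—D 7, B—E 10, B—F 8] → take B—D (7); add B.
The 4th edge added is C—F.

C-F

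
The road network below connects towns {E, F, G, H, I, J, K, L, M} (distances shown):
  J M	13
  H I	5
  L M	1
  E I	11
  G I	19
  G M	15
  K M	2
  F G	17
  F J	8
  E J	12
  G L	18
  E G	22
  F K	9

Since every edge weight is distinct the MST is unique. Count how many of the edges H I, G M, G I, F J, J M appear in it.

3

Kruskal: consider edges lightest-first.
L M (1): add — endpoints in different components.
K M (2): add — endpoints in different components.
H I (5): add — endpoints in different components.
F J (8): add — endpoints in different components.
F K (9): add — endpoints in different components.
E I (11): add — endpoints in different components.
E J (12): add — endpoints in different components.
J M (13): skip — J and M already connected.
G M (15): add — endpoints in different components.
MST edge set: {L M, K M, H I, F J, F K, E I, E J, G M}.
Of the listed edges, {H I, G M, F J} are in the MST → 3.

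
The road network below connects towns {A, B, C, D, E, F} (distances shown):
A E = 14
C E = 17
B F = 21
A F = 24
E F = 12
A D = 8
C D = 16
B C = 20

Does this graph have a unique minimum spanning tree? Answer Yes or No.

Yes

Sort edges by weight, then run Kruskal:
A D (8): add — endpoints in different components.
E F (12): add — endpoints in different components.
A E (14): add — endpoints in different components.
C D (16): add — endpoints in different components.
C E (17): skip — C and E already connected.
B C (20): add — endpoints in different components.
Every non-tree edge has weight strictly greater than the heaviest edge on the tree path between its endpoints, so the MST is unique.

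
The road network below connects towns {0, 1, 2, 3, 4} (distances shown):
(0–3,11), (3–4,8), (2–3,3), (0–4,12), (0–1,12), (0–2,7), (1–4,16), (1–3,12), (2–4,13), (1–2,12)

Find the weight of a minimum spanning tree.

30

Prim, starting at 3.
Step 1: frontier [2–3 3, 3–4 8, 0–3 11, 1–3 12] → take 2–3 (3); add 2.
Step 2: frontier [0–2 7, 1–2 12, 2–4 13, 3–4 8, 0–3 11, 1–3 12] → take 0–2 (7); add 0.
Step 3: frontier [0–1 12, 0–4 12, 1–2 12, 2–4 13, 3–4 8, 1–3 12] → take 3–4 (8); add 4.
Step 4: frontier [0–1 12, 1–2 12, 1–3 12, 1–4 16] → take 0–1 (12); add 1.
MST edges: 2–3, 0–2, 3–4, 0–1; total weight 3+7+8+12 = 30.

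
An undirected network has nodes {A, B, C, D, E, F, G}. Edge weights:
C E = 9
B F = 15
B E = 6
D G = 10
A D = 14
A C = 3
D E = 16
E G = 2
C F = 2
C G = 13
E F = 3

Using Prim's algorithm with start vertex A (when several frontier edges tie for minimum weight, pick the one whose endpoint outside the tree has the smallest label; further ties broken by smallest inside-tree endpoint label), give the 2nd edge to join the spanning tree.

Prim's algorithm from A:
Step 1: frontier [A C 3, A D 14] → take A C (3); add C.
Step 2: frontier [A D 14, C F 2, C E 9, C G 13] → take C F (2); add F.
Step 3: frontier [A D 14, C E 9, C G 13, E F 3, B F 15] → take E F (3); add E.
Step 4: frontier [A D 14, C G 13, E G 2, B E 6, D E 16, B F 15] → take E G (2); add G.
Step 5: frontier [A D 14, B E 6, D E 16, B F 15, D G 10] → take B E (6); add B.
Step 6: frontier [A D 14, D E 16, D G 10] → take D G (10); add D.
The 2nd edge added is C F.

C-F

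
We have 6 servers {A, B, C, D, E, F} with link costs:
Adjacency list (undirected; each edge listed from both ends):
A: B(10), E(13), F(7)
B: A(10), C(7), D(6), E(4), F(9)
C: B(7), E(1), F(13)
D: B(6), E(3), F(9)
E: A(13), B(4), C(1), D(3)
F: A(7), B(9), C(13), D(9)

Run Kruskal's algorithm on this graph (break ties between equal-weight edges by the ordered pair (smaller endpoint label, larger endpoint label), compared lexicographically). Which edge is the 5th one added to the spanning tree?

Kruskal's algorithm — process edges by increasing weight (ties by edge label):
C–E (1): add — endpoints in different components.
D–E (3): add — endpoints in different components.
B–E (4): add — endpoints in different components.
B–D (6): skip — B and D already connected.
A–F (7): add — endpoints in different components.
B–C (7): skip — B and C already connected.
B–F (9): add — endpoints in different components.
The 5th edge added is B–F.

B-F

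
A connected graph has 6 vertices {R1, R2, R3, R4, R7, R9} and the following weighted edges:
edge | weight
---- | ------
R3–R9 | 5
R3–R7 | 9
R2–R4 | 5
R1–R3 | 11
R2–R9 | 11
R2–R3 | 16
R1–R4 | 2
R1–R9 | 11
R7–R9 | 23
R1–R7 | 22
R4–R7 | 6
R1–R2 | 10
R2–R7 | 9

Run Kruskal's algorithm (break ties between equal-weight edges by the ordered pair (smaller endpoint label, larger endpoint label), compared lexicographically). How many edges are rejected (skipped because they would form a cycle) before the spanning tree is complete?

1

Sort edges by weight, then run Kruskal:
R1–R4 (2): add. Components now {R1,R4} {R3} {R2} {R9} {R7}
R2–R4 (5): add. Components now {R1,R2,R4} {R3} {R9} {R7}
R3–R9 (5): add. Components now {R1,R2,R4} {R3,R9} {R7}
R4–R7 (6): add. Components now {R1,R2,R4,R7} {R3,R9}
R2–R7 (9): skip — R2 and R7 already connected.
R3–R7 (9): add. Components now {R1,R2,R3,R4,R7,R9}
Edges rejected before the tree was complete: 1.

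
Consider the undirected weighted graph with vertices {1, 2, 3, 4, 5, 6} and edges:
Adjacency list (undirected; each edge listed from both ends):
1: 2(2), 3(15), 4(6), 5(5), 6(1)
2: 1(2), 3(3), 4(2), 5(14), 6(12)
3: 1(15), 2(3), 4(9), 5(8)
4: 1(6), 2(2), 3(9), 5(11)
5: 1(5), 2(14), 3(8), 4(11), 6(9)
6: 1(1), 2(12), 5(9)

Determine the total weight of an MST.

Kruskal: consider edges lightest-first.
1—6 (1): add. Components now {1,6} {2} {3} {4} {5}
1—2 (2): add. Components now {1,2,6} {3} {4} {5}
2—4 (2): add. Components now {1,2,4,6} {3} {5}
2—3 (3): add. Components now {1,2,3,4,6} {5}
1—5 (5): add. Components now {1,2,3,4,5,6}
MST edges: 1—6, 1—2, 2—4, 2—3, 1—5; total weight 1+2+2+3+5 = 13.

13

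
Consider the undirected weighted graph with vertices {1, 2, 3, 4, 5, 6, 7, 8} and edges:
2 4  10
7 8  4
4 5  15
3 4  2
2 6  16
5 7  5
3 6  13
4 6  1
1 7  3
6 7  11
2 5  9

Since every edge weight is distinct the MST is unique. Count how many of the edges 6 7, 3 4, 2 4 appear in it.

2

Kruskal: consider edges lightest-first.
4 6 (1): add — endpoints in different components.
3 4 (2): add — endpoints in different components.
1 7 (3): add — endpoints in different components.
7 8 (4): add — endpoints in different components.
5 7 (5): add — endpoints in different components.
2 5 (9): add — endpoints in different components.
2 4 (10): add — endpoints in different components.
MST edge set: {4 6, 3 4, 1 7, 7 8, 5 7, 2 5, 2 4}.
Of the listed edges, {3 4, 2 4} are in the MST → 2.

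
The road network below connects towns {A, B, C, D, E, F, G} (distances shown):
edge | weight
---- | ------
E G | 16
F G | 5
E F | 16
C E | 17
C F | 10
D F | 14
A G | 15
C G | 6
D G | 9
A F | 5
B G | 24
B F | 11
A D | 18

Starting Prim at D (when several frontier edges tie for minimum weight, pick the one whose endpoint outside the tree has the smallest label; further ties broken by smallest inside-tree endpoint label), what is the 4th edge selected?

C-G

Prim's algorithm from D:
Step 1: frontier [D G 9, D F 14, A D 18] → take D G (9); add G.
Step 2: frontier [D F 14, A D 18, F G 5, C G 6, A G 15, E G 16, B G 24] → take F G (5); add F.
Step 3: frontier [A D 18, A F 5, C F 10, B F 11, E F 16, C G 6, A G 15, E G 16, B G 24] → take A F (5); add A.
Step 4: frontier [C F 10, B F 11, E F 16, C G 6, E G 16, B G 24] → take C G (6); add C.
Step 5: frontier [C E 17, B F 11, E F 16, E G 16, B G 24] → take B F (11); add B.
Step 6: frontier [C E 17, E F 16, E G 16] → take E F (16); add E.
The 4th edge added is C G.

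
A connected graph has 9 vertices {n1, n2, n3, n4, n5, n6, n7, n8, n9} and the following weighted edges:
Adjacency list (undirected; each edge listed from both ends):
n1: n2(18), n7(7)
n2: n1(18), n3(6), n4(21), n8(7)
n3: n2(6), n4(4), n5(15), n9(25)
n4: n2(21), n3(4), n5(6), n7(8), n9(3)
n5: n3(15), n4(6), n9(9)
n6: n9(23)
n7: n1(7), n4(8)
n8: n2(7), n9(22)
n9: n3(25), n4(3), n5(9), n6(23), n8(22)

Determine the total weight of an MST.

Prim, starting at n8.
Step 1: cheapest edge leaving the tree is n2 n8 (7); add n2.
Step 2: cheapest edge leaving the tree is n2 n3 (6); add n3.
Step 3: cheapest edge leaving the tree is n3 n4 (4); add n4.
Step 4: cheapest edge leaving the tree is n4 n9 (3); add n9.
Step 5: cheapest edge leaving the tree is n4 n5 (6); add n5.
Step 6: cheapest edge leaving the tree is n4 n7 (8); add n7.
Step 7: cheapest edge leaving the tree is n1 n7 (7); add n1.
Step 8: cheapest edge leaving the tree is n6 n9 (23); add n6.
MST edges: n2 n8, n2 n3, n3 n4, n4 n9, n4 n5, n4 n7, n1 n7, n6 n9; total weight 7+6+4+3+6+8+7+23 = 64.

64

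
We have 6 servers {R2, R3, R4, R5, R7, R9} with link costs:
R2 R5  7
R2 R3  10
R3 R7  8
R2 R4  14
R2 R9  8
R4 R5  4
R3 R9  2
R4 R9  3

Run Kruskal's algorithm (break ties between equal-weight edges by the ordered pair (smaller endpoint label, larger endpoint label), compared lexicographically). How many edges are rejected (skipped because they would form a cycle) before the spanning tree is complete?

Sort edges by weight, then run Kruskal:
R3 R9 (2): add — endpoints in different components.
R4 R9 (3): add — endpoints in different components.
R4 R5 (4): add — endpoints in different components.
R2 R5 (7): add — endpoints in different components.
R2 R9 (8): skip — R2 and R9 already connected.
R3 R7 (8): add — endpoints in different components.
Edges rejected before the tree was complete: 1.

1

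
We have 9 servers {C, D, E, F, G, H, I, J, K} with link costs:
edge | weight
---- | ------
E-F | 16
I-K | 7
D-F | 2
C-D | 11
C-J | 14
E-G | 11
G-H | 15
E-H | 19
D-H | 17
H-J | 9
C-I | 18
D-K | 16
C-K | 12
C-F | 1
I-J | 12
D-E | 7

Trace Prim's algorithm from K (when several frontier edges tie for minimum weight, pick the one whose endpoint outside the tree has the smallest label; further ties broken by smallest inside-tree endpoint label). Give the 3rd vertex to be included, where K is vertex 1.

Prim's algorithm from K:
Step 1: cheapest edge leaving the tree is I-K (7); add I.
Step 2: cheapest edge leaving the tree is C-K (12); add C.
Step 3: cheapest edge leaving the tree is C-F (1); add F.
Step 4: cheapest edge leaving the tree is D-F (2); add D.
Step 5: cheapest edge leaving the tree is D-E (7); add E.
Step 6: cheapest edge leaving the tree is E-G (11); add G.
Step 7: cheapest edge leaving the tree is I-J (12); add J.
Step 8: cheapest edge leaving the tree is H-J (9); add H.
Vertex order: K, I, C, F, D, E, G, J, H. The 3rd vertex is C.

C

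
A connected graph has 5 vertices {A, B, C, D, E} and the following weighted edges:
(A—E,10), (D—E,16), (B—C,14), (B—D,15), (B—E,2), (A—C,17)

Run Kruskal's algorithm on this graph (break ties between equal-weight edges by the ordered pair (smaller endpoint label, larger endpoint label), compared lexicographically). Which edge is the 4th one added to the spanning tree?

Kruskal's algorithm — process edges by increasing weight (ties by edge label):
B—E (2): add — endpoints in different components.
A—E (10): add — endpoints in different components.
B—C (14): add — endpoints in different components.
B—D (15): add — endpoints in different components.
The 4th edge added is B—D.

B-D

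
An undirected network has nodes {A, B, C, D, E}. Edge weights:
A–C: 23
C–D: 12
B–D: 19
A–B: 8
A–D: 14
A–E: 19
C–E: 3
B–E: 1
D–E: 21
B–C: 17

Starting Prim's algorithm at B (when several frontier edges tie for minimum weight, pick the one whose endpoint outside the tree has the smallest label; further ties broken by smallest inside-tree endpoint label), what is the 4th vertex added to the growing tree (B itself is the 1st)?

A

Prim's algorithm from B:
Step 1: frontier [B–E 1, A–B 8, B–C 17, B–D 19] → take B–E (1); add E.
Step 2: frontier [A–B 8, B–C 17, B–D 19, C–E 3, A–E 19, D–E 21] → take C–E (3); add C.
Step 3: frontier [A–B 8, B–D 19, C–D 12, A–C 23, A–E 19, D–E 21] → take A–B (8); add A.
Step 4: frontier [A–D 14, B–D 19, C–D 12, D–E 21] → take C–D (12); add D.
Vertex order: B, E, C, A, D. The 4th vertex is A.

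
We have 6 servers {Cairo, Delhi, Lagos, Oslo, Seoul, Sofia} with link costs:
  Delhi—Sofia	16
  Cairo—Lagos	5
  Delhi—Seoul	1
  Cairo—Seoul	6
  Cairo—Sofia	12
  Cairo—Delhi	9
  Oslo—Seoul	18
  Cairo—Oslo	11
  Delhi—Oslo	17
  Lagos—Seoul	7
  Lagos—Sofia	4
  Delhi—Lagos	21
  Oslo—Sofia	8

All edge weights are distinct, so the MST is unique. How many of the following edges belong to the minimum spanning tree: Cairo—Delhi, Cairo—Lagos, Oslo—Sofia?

Sort edges by weight, then run Kruskal:
Delhi—Seoul (1): add — endpoints in different components.
Lagos—Sofia (4): add — endpoints in different components.
Cairo—Lagos (5): add — endpoints in different components.
Cairo—Seoul (6): add — endpoints in different components.
Lagos—Seoul (7): skip — Seoul and Lagos already connected.
Oslo—Sofia (8): add — endpoints in different components.
MST edge set: {Delhi—Seoul, Lagos—Sofia, Cairo—Lagos, Cairo—Seoul, Oslo—Sofia}.
Of the listed edges, {Cairo—Lagos, Oslo—Sofia} are in the MST → 2.

2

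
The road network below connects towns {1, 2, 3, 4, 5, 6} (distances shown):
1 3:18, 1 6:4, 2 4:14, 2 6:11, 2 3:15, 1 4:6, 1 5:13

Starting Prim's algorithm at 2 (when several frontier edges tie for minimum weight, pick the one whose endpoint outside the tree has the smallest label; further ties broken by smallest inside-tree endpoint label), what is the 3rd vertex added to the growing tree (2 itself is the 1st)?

1

Prim, starting at 2.
Step 1: frontier [2 6 11, 2 4 14, 2 3 15] → take 2 6 (11); add 6.
Step 2: frontier [2 4 14, 2 3 15, 1 6 4] → take 1 6 (4); add 1.
Step 3: frontier [1 4 6, 1 5 13, 1 3 18, 2 4 14, 2 3 15] → take 1 4 (6); add 4.
Step 4: frontier [1 5 13, 1 3 18, 2 3 15] → take 1 5 (13); add 5.
Step 5: frontier [1 3 18, 2 3 15] → take 2 3 (15); add 3.
Vertex order: 2, 6, 1, 4, 5, 3. The 3rd vertex is 1.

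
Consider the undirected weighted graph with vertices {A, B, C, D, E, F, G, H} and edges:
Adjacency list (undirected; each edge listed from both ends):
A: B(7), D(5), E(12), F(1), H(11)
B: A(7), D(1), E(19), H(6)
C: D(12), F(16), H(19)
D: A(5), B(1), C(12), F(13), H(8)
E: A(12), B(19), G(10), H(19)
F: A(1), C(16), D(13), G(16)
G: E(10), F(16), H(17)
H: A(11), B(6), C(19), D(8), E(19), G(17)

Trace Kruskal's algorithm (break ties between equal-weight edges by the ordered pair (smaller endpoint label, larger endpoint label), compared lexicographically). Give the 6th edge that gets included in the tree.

Sort edges by weight, then run Kruskal:
A-F (1): add — endpoints in different components.
B-D (1): add — endpoints in different components.
A-D (5): add — endpoints in different components.
B-H (6): add — endpoints in different components.
A-B (7): skip — A and B already connected.
D-H (8): skip — D and H already connected.
E-G (10): add — endpoints in different components.
A-H (11): skip — A and H already connected.
A-E (12): add — endpoints in different components.
C-D (12): add — endpoints in different components.
The 6th edge added is A-E.

A-E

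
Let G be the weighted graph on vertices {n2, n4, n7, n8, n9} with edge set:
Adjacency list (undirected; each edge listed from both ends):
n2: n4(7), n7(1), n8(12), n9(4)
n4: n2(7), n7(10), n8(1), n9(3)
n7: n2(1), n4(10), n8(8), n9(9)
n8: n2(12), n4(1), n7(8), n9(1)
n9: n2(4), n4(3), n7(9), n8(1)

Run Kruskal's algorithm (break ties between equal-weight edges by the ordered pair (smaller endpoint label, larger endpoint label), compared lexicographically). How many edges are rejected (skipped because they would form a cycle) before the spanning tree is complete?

1

Kruskal: consider edges lightest-first.
n2–n7 (1): add. Components now {n8} {n9} {n2,n7} {n4}
n4–n8 (1): add. Components now {n4,n8} {n9} {n2,n7}
n8–n9 (1): add. Components now {n4,n8,n9} {n2,n7}
n4–n9 (3): skip — n9 and n4 already connected.
n2–n9 (4): add. Components now {n2,n4,n7,n8,n9}
Edges rejected before the tree was complete: 1.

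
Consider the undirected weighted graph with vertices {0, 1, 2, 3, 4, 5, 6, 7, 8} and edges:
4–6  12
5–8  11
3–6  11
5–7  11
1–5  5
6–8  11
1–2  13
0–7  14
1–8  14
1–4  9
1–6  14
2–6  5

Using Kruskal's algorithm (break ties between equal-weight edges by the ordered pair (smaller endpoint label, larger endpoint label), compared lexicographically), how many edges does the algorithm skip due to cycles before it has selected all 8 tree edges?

Kruskal's algorithm — process edges by increasing weight (ties by edge label):
1–5 (5): add — endpoints in different components.
2–6 (5): add — endpoints in different components.
1–4 (9): add — endpoints in different components.
3–6 (11): add — endpoints in different components.
5–7 (11): add — endpoints in different components.
5–8 (11): add — endpoints in different components.
6–8 (11): add — endpoints in different components.
4–6 (12): skip — 4 and 6 already connected.
1–2 (13): skip — 1 and 2 already connected.
0–7 (14): add — endpoints in different components.
Edges rejected before the tree was complete: 2.

2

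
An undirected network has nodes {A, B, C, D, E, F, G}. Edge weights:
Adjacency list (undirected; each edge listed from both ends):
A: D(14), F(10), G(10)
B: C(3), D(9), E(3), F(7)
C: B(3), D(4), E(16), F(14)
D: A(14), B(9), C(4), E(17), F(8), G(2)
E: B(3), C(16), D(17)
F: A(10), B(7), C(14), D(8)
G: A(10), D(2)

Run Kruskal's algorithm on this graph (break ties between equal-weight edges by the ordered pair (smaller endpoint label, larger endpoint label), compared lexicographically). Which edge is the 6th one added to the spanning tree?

A-F

Sort edges by weight, then run Kruskal:
D—G (2): add — endpoints in different components.
B—C (3): add — endpoints in different components.
B—E (3): add — endpoints in different components.
C—D (4): add — endpoints in different components.
B—F (7): add — endpoints in different components.
D—F (8): skip — D and F already connected.
B—D (9): skip — B and D already connected.
A—F (10): add — endpoints in different components.
The 6th edge added is A—F.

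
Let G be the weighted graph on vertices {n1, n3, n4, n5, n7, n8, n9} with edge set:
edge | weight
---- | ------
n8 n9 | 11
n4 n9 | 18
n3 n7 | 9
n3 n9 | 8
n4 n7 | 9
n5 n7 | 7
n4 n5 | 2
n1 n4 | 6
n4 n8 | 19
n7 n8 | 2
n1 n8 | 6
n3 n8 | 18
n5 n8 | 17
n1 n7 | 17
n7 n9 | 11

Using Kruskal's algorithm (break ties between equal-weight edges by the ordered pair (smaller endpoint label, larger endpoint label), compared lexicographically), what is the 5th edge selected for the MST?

Kruskal: consider edges lightest-first.
n4 n5 (2): add. Components now {n8} {n4,n5} {n1} {n7} {n9} {n3}
n7 n8 (2): add. Components now {n7,n8} {n4,n5} {n1} {n9} {n3}
n1 n4 (6): add. Components now {n7,n8} {n1,n4,n5} {n9} {n3}
n1 n8 (6): add. Components now {n1,n4,n5,n7,n8} {n9} {n3}
n5 n7 (7): skip — n5 and n7 already connected.
n3 n9 (8): add. Components now {n1,n4,n5,n7,n8} {n3,n9}
n3 n7 (9): add. Components now {n1,n3,n4,n5,n7,n8,n9}
The 5th edge added is n3 n9.

n3-n9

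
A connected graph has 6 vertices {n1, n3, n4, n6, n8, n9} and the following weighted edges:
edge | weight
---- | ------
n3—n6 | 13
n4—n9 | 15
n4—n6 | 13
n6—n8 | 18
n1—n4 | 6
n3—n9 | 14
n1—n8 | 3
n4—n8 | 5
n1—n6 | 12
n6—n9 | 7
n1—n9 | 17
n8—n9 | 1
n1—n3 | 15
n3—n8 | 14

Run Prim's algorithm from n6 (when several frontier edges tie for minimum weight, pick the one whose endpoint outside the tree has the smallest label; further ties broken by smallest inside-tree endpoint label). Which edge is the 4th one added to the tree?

n4-n8

Grow the tree from n6 using Prim:
Step 1: cheapest edge leaving the tree is n6—n9 (7); add n9.
Step 2: cheapest edge leaving the tree is n8—n9 (1); add n8.
Step 3: cheapest edge leaving the tree is n1—n8 (3); add n1.
Step 4: cheapest edge leaving the tree is n4—n8 (5); add n4.
Step 5: cheapest edge leaving the tree is n3—n6 (13); add n3.
The 4th edge added is n4—n8.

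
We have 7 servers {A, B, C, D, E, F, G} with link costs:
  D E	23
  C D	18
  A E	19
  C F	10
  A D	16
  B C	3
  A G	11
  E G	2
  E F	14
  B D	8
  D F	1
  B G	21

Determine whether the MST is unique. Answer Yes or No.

Kruskal: consider edges lightest-first.
D F (1): add — endpoints in different components.
E G (2): add — endpoints in different components.
B C (3): add — endpoints in different components.
B D (8): add — endpoints in different components.
C F (10): skip — C and F already connected.
A G (11): add — endpoints in different components.
E F (14): add — endpoints in different components.
Every non-tree edge has weight strictly greater than the heaviest edge on the tree path between its endpoints, so the MST is unique.

Yes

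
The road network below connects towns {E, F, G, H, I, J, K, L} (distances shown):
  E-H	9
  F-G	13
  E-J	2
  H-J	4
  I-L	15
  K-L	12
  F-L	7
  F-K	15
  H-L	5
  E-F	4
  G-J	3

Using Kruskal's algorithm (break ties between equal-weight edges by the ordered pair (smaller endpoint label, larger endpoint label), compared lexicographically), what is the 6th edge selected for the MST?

Kruskal: consider edges lightest-first.
E-J (2): add — endpoints in different components.
G-J (3): add — endpoints in different components.
E-F (4): add — endpoints in different components.
H-J (4): add — endpoints in different components.
H-L (5): add — endpoints in different components.
F-L (7): skip — F and L already connected.
E-H (9): skip — E and H already connected.
K-L (12): add — endpoints in different components.
F-G (13): skip — F and G already connected.
F-K (15): skip — F and K already connected.
I-L (15): add — endpoints in different components.
The 6th edge added is K-L.

K-L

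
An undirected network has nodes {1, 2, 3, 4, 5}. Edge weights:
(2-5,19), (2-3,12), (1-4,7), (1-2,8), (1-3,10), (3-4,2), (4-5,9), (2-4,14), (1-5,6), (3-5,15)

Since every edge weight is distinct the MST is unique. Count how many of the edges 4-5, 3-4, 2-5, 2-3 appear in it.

1

Kruskal's algorithm — process edges by increasing weight (ties by edge label):
3-4 (2): add — endpoints in different components.
1-5 (6): add — endpoints in different components.
1-4 (7): add — endpoints in different components.
1-2 (8): add — endpoints in different components.
MST edge set: {3-4, 1-5, 1-4, 1-2}.
Of the listed edges, {3-4} are in the MST → 1.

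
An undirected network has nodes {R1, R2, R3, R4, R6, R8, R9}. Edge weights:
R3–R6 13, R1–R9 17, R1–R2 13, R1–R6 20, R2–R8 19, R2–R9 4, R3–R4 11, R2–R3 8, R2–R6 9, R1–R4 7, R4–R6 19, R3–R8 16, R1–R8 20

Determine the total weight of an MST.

Prim's algorithm from R2:
Step 1: cheapest edge leaving the tree is R2–R9 (4); add R9.
Step 2: cheapest edge leaving the tree is R2–R3 (8); add R3.
Step 3: cheapest edge leaving the tree is R2–R6 (9); add R6.
Step 4: cheapest edge leaving the tree is R3–R4 (11); add R4.
Step 5: cheapest edge leaving the tree is R1–R4 (7); add R1.
Step 6: cheapest edge leaving the tree is R3–R8 (16); add R8.
MST edges: R2–R9, R2–R3, R2–R6, R3–R4, R1–R4, R3–R8; total weight 4+8+9+11+7+16 = 55.

55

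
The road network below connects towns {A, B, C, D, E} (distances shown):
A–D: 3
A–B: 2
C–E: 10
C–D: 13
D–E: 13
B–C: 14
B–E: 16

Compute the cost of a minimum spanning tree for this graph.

28

Kruskal's algorithm — process edges by increasing weight (ties by edge label):
A–B (2): add. Components now {A,B} {C} {D} {E}
A–D (3): add. Components now {A,B,D} {C} {E}
C–E (10): add. Components now {A,B,D} {C,E}
C–D (13): add. Components now {A,B,C,D,E}
MST edges: A–B, A–D, C–E, C–D; total weight 2+3+10+13 = 28.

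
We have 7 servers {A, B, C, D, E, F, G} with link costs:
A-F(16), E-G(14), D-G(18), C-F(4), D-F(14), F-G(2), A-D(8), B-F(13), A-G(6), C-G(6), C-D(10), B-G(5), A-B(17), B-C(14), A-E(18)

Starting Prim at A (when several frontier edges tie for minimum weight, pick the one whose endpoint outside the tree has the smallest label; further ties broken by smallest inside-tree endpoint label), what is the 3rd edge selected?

Grow the tree from A using Prim:
Step 1: cheapest edge leaving the tree is A-G (6); add G.
Step 2: cheapest edge leaving the tree is F-G (2); add F.
Step 3: cheapest edge leaving the tree is C-F (4); add C.
Step 4: cheapest edge leaving the tree is B-G (5); add B.
Step 5: cheapest edge leaving the tree is A-D (8); add D.
Step 6: cheapest edge leaving the tree is E-G (14); add E.
The 3rd edge added is C-F.

C-F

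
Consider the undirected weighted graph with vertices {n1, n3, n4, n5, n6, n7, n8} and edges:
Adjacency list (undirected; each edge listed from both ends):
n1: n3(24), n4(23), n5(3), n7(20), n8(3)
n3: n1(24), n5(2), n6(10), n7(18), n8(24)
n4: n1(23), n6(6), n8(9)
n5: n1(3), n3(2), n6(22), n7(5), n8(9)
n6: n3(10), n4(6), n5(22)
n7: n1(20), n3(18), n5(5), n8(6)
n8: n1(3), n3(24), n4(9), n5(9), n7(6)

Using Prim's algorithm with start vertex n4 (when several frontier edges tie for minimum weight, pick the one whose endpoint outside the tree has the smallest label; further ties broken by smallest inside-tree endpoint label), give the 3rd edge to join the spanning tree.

Prim's algorithm from n4:
Step 1: cheapest edge leaving the tree is n4–n6 (6); add n6.
Step 2: cheapest edge leaving the tree is n4–n8 (9); add n8.
Step 3: cheapest edge leaving the tree is n1–n8 (3); add n1.
Step 4: cheapest edge leaving the tree is n1–n5 (3); add n5.
Step 5: cheapest edge leaving the tree is n3–n5 (2); add n3.
Step 6: cheapest edge leaving the tree is n5–n7 (5); add n7.
The 3rd edge added is n1–n8.

n1-n8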